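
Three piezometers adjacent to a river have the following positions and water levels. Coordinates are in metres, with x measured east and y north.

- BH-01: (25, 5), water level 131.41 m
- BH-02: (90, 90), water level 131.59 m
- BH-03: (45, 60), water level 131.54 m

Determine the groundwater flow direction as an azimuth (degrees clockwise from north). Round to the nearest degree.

167°

Differences from BH-01: to BH-02 (Δx, Δy, Δh) = (65, 85, +0.18); to BH-03 = (20, 55, +0.13).
Determinant of the coordinate differences = 65·55 − 20·85 = 1875.
∂h/∂x = [(+0.18)·55 − (+0.13)·85] / 1875 = -0.0006133
∂h/∂y = [65·(+0.13) − 20·(+0.18)] / 1875 = +0.002587
Flow direction (−∇h) has components (+0.0006133 E, -0.002587 N).
Azimuth = atan2(E, N) = atan2(+0.0006133, -0.002587) = 166.7° ≈ 167°.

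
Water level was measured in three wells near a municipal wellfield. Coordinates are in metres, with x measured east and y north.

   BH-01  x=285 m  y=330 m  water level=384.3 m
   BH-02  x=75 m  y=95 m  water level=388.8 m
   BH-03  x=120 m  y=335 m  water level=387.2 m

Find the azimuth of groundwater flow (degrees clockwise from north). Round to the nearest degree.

079°

Taking BH-01 as reference: BH-02−BH-01 = (-210, -235, +4.5); BH-03−BH-01 = (-165, 5, +2.9).
Solve a·Δx + b·Δy = Δh: det = (-210)·5 − (-165)·(-235) = -39825.
∂h/∂x = [(+4.5)·5 − (+2.9)·(-235)] / -39825 = -0.01768
∂h/∂y = [(-210)·(+2.9) − (-165)·(+4.5)] / -39825 = -0.003352
Flow direction (−∇h) has components (+0.01768 E, +0.003352 N).
Azimuth = atan2(E, N) = atan2(+0.01768, +0.003352) = 79.3° ≈ 079°.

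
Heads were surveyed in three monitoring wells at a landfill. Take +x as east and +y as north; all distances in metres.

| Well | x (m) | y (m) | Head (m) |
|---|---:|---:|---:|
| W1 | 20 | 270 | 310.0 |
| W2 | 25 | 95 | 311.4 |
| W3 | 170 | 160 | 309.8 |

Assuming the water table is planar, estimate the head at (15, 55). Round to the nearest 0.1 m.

311.8 m

Taking W1 as reference: W2−W1 = (5, -175, +1.4); W3−W1 = (150, -110, -0.2).
Solve a·Δx + b·Δy = Δh: det = 5·(-110) − 150·(-175) = 25700.
∂h/∂x = [(+1.4)·(-110) − (-0.2)·(-175)] / 25700 = -0.007354
∂h/∂y = [5·(-0.2) − 150·(+1.4)] / 25700 = -0.008210
h(15, 55) = 310.0 + (-0.007354)·(-5) + (-0.008210)·(-215) = 310.0 +0.037 +1.765 = 311.802 m.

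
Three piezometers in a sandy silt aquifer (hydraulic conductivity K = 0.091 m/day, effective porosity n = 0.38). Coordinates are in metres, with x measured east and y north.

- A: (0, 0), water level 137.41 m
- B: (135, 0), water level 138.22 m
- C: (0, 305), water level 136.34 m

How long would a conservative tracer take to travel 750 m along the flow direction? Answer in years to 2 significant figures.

∂h/∂x = (138.22 − 137.41) / (135 − 0) = +0.006000
∂h/∂y = (136.34 − 137.41) / (305 − 0) = -0.003508
|∇h| = √(0.006000² + -0.003508²) = 0.00695
Seepage velocity v = K·i/n = 0.091 × 0.00695 / 0.38 = 0.001664 m/day.
t = 750 / 0.001664 = 4.507e+05 days = 1.23e+03 years.

1200 years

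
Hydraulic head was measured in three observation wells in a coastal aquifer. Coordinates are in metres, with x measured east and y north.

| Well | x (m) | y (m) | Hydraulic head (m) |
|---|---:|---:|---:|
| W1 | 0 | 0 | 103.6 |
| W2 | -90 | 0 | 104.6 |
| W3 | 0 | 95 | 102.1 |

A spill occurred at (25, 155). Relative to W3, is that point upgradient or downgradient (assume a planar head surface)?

∂h/∂x = (104.6 − 103.6) / (-90 − 0) = -0.01111
∂h/∂y = (102.1 − 103.6) / (95 − 0) = -0.01579
Head at (25, 155) = 103.6 + (-0.01111)·(25) + (-0.01579)·(155) = 100.87 m.
That is lower than the 102.1 m at W3, so the point is downgradient.

downgradient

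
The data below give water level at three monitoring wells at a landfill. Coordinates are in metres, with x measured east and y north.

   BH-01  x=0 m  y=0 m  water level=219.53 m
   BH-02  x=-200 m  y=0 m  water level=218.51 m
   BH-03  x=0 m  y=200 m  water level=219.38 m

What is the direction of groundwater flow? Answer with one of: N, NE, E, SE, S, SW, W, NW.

∂h/∂x = (218.51 − 219.53) / (-200 − 0) = +0.005100
∂h/∂y = (219.38 − 219.53) / (200 − 0) = -0.0007500
Flow = −∇h = (-0.005100 east, +0.0007500 north), which points west.

W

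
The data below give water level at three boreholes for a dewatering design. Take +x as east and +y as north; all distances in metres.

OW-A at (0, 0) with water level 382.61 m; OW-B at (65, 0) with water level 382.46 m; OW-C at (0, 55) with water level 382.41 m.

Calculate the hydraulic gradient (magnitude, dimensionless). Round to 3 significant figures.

∂h/∂x = (382.46 − 382.61) / (65 − 0) = -0.002308
∂h/∂y = (382.41 − 382.61) / (55 − 0) = -0.003636
|∇h| = √(-0.002308² + -0.003636²) = 0.004307

0.00431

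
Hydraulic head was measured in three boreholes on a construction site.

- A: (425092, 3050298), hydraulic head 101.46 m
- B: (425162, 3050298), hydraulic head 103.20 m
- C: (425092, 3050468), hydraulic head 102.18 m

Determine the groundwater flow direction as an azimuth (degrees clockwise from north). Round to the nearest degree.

260°

∂h/∂x = (103.20 − 101.46) / (425162 − 425092) = +0.02486
∂h/∂y = (102.18 − 101.46) / (3050468 − 3050298) = +0.004235
Flow direction (−∇h) has components (-0.02486 E, -0.004235 N).
Azimuth = atan2(E, N) = atan2(-0.02486, -0.004235) = 260.3° ≈ 260°.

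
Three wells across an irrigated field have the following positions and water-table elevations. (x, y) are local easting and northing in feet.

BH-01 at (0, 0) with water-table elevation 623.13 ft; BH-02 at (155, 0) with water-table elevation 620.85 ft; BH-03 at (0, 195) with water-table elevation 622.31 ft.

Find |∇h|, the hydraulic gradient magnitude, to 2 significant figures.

∂h/∂x = (620.85 − 623.13) / (155 − 0) = -0.01471
∂h/∂y = (622.31 − 623.13) / (195 − 0) = -0.004205
|∇h| = √(-0.01471² + -0.004205²) = 0.0153

0.015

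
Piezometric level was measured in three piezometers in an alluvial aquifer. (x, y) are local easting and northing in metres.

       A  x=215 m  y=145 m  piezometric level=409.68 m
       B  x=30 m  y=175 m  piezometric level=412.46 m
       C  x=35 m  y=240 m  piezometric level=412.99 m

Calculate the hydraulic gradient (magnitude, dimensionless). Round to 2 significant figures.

0.016

With h = a·x + b·y + c and A as origin, the differences give:
  (-185)·a + 30·b = +2.78
  (-180)·a + 95·b = +3.31
Eliminate b (×95 and ×30, subtract): -12175·a = 164.800 → a = ∂h/∂x = -0.01354
Back-substitute: b = ∂h/∂y = +0.009195.
|∇h| = √(-0.01354² + 0.009195²) = 0.01637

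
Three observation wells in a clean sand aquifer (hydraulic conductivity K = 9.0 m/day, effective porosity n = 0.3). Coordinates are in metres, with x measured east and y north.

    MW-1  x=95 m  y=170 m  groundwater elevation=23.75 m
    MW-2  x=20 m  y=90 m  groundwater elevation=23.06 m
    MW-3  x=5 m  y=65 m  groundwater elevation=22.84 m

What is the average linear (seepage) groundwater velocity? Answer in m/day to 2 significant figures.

0.27 m/day

Three-point gradient (reference MW-1): Δ to MW-2 = (-75, -80, -0.69), Δ to MW-3 = (-90, -105, -0.91).
∂h/∂x = -0.0005185, ∂h/∂y = +0.009111 (det = 675).
|∇h| = √(-0.0005185² + 0.009111²) = 0.009126
Seepage velocity v = K·i/n = 9.0 × 0.009126 / 0.3 = 0.2738 m/day.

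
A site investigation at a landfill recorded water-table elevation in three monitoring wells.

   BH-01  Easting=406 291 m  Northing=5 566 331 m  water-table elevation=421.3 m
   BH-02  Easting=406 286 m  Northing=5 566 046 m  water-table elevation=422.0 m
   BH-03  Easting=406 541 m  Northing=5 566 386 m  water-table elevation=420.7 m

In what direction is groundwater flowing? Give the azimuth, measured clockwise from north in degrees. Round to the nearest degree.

Taking BH-01 as reference: BH-02−BH-01 = (-5, -285, +0.7); BH-03−BH-01 = (250, 55, -0.6).
Determinant of the coordinate differences = (-5)·55 − 250·(-285) = 70975.
∂h/∂x = [(+0.7)·55 − (-0.6)·(-285)] / 70975 = -0.001867
∂h/∂y = [(-5)·(-0.6) − 250·(+0.7)] / 70975 = -0.002423
Flow direction (−∇h) has components (+0.001867 E, +0.002423 N).
Azimuth = atan2(E, N) = atan2(+0.001867, +0.002423) = 37.6° ≈ 038°.

038°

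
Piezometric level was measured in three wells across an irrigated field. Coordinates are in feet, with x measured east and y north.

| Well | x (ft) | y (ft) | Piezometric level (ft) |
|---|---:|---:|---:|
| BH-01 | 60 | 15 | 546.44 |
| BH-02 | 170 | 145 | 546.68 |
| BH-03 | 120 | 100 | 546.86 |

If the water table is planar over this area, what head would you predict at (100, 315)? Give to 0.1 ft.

551.7 ft

With h = a·x + b·y + c and BH-01 as origin, the differences give:
  110·a + 130·b = +0.24
  60·a + 85·b = +0.42
Eliminate b (×85 and ×130, subtract): 1550·a = -34.200 → a = ∂h/∂x = -0.02206
Back-substitute: b = ∂h/∂y = +0.02052.
h(100, 315) = 546.44 + (-0.02206)·(40) + (+0.02052)·(300) = 546.44 -0.883 +6.155 = 551.712 ft.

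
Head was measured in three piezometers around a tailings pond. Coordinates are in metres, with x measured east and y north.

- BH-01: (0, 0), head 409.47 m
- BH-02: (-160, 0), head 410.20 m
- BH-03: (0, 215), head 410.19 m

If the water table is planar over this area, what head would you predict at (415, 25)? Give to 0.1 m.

407.7 m

∂h/∂x = (410.20 − 409.47) / (-160 − 0) = -0.004562
∂h/∂y = (410.19 − 409.47) / (215 − 0) = +0.003349
h(415, 25) = 409.47 + (-0.004562)·(415) + (+0.003349)·(25) = 409.47 -1.893 +0.084 = 407.660 m.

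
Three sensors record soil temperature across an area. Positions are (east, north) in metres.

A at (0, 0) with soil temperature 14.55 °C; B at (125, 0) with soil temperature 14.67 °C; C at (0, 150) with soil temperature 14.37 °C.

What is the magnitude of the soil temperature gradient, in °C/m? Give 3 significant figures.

0.00154 °C/m

∂T/∂x = (14.67 − 14.55) / (125 − 0) = +0.0009600
∂T/∂y = (14.37 − 14.55) / (150 − 0) = -0.001200
|∇f| = √(0.0009600² + -0.001200²) = 0.001537 °C/m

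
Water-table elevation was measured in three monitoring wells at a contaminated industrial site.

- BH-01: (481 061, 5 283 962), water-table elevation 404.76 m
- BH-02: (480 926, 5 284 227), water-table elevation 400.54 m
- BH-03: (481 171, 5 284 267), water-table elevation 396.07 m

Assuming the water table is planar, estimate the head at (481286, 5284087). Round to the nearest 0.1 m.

398.6 m

Differences from BH-01: to BH-02 (Δx, Δy, Δh) = (-135, 265, -4.22); to BH-03 = (110, 305, -8.69).
Determinant of the coordinate differences = (-135)·305 − 110·265 = -70325.
∂h/∂x = [(-4.22)·305 − (-8.69)·265] / -70325 = -0.01444
∂h/∂y = [(-135)·(-8.69) − 110·(-4.22)] / -70325 = -0.02328
h(481286, 5284087) = 404.76 + (-0.01444)·(225) + (-0.02328)·(125) = 404.76 -3.250 -2.910 = 398.600 m.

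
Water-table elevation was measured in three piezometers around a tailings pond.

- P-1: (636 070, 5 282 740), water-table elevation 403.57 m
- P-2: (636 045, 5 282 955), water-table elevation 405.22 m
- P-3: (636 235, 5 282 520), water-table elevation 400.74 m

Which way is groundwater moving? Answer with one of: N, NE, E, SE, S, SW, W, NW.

SE

Differences from P-1: to P-2 (Δx, Δy, Δh) = (-25, 215, +1.65); to P-3 = (165, -220, -2.83).
Solve a·Δx + b·Δy = Δh: det = (-25)·(-220) − 165·215 = -29975.
∂h/∂x = [(+1.65)·(-220) − (-2.83)·215] / -29975 = -0.008188
∂h/∂y = [(-25)·(-2.83) − 165·(+1.65)] / -29975 = +0.006722
Flow = −∇h = (+0.008188 east, -0.006722 north), which points southeast.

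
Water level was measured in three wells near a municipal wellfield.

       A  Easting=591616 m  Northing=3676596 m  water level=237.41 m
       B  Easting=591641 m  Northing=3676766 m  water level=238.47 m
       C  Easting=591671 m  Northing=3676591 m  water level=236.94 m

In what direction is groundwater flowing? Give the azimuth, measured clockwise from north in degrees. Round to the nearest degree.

133°

With h = a·x + b·y + c and A as origin, the differences give:
  25·a + 170·b = +1.06
  55·a + (-5)·b = -0.47
Eliminate b (×(-5) and ×170, subtract): -9475·a = 74.600 → a = ∂h/∂x = -0.007873
Back-substitute: b = ∂h/∂y = +0.007393.
Flow direction (−∇h) has components (+0.007873 E, -0.007393 N).
Azimuth = atan2(E, N) = atan2(+0.007873, -0.007393) = 133.2° ≈ 133°.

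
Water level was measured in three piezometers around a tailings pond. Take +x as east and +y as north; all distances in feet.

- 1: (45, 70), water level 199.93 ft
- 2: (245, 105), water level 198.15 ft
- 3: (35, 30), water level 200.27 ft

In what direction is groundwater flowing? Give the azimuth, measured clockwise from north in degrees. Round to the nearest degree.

Three-point gradient (reference 1): Δ to 2 = (200, 35, -1.78), Δ to 3 = (-10, -40, +0.34).
∂h/∂x = -0.007752, ∂h/∂y = -0.006562 (det = -7650).
Flow direction (−∇h) has components (+0.007752 E, +0.006562 N).
Azimuth = atan2(E, N) = atan2(+0.007752, +0.006562) = 49.8° ≈ 050°.

050°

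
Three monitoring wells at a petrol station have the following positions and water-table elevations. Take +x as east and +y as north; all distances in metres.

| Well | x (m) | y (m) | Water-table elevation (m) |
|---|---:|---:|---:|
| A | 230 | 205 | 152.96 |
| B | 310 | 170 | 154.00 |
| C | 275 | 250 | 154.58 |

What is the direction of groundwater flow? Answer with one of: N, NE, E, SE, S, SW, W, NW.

SW

With h = a·x + b·y + c and A as origin, the differences give:
  80·a + (-35)·b = +1.04
  45·a + 45·b = +1.62
Eliminate b (×45 and ×(-35), subtract): 5175·a = 103.500 → a = ∂h/∂x = +0.02000
Back-substitute: b = ∂h/∂y = +0.01600.
Flow = −∇h = (-0.02000 east, -0.01600 north), which points southwest.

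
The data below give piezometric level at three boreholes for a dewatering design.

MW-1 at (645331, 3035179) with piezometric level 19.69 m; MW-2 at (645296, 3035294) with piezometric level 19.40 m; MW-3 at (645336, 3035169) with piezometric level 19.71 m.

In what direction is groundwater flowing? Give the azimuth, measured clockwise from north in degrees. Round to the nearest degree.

039°

Taking MW-1 as reference: MW-2−MW-1 = (-35, 115, -0.29); MW-3−MW-1 = (5, -10, +0.02).
Solve a·Δx + b·Δy = Δh: det = (-35)·(-10) − 5·115 = -225.
∂h/∂x = [(-0.29)·(-10) − (+0.02)·115] / -225 = -0.002667
∂h/∂y = [(-35)·(+0.02) − 5·(-0.29)] / -225 = -0.003333
Flow direction (−∇h) has components (+0.002667 E, +0.003333 N).
Azimuth = atan2(E, N) = atan2(+0.002667, +0.003333) = 38.7° ≈ 039°.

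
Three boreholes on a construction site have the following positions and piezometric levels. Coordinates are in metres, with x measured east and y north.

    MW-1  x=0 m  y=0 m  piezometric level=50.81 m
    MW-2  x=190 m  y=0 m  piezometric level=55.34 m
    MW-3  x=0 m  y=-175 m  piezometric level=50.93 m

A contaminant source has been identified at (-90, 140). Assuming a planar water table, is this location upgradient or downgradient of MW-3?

downgradient

∂h/∂x = (55.34 − 50.81) / (190 − 0) = +0.02384
∂h/∂y = (50.93 − 50.81) / (-175 − 0) = -0.0006857
Head at (-90, 140) = 50.81 + (+0.02384)·(-90) + (-0.0006857)·(140) = 48.57 m.
That is lower than the 50.93 m at MW-3, so the point is downgradient.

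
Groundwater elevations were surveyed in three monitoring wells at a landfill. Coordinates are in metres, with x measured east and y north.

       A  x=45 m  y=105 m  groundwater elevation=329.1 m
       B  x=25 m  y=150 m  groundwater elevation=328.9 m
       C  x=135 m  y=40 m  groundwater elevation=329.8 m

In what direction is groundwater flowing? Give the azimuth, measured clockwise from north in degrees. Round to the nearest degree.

Differences from A: to B (Δx, Δy, Δh) = (-20, 45, -0.2); to C = (90, -65, +0.7).
Determinant of the coordinate differences = (-20)·(-65) − 90·45 = -2750.
∂h/∂x = [(-0.2)·(-65) − (+0.7)·45] / -2750 = +0.006727
∂h/∂y = [(-20)·(+0.7) − 90·(-0.2)] / -2750 = -0.001455
Flow direction (−∇h) has components (-0.006727 E, +0.001455 N).
Azimuth = atan2(E, N) = atan2(-0.006727, +0.001455) = 282.2° ≈ 282°.

282°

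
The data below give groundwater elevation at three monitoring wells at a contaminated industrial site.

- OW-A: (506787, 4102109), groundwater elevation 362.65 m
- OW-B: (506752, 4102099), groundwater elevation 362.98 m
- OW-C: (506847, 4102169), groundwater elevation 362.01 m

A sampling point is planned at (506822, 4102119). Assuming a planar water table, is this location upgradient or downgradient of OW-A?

Taking OW-A as reference: OW-B−OW-A = (-35, -10, +0.33); OW-C−OW-A = (60, 60, -0.64).
Determinant of the coordinate differences = (-35)·60 − 60·(-10) = -1500.
∂h/∂x = [(+0.33)·60 − (-0.64)·(-10)] / -1500 = -0.008933
∂h/∂y = [(-35)·(-0.64) − 60·(+0.33)] / -1500 = -0.001733
Head at (506822, 4102119) = 362.65 + (-0.008933)·(35) + (-0.001733)·(10) = 362.32 m.
That is lower than the 362.65 m at OW-A, so the point is downgradient.

downgradient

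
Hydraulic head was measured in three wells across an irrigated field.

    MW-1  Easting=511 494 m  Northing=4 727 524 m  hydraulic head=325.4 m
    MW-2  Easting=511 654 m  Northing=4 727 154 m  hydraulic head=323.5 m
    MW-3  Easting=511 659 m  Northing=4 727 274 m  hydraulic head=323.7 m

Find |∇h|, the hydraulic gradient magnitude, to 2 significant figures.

With h = a·x + b·y + c and MW-1 as origin, the differences give:
  160·a + (-370)·b = -1.9
  165·a + (-250)·b = -1.7
Eliminate b (×(-250) and ×(-370), subtract): 21050·a = -154.00 → a = ∂h/∂x = -0.007316
Back-substitute: b = ∂h/∂y = +0.001971.
|∇h| = √(-0.007316² + 0.001971²) = 0.007577

0.0076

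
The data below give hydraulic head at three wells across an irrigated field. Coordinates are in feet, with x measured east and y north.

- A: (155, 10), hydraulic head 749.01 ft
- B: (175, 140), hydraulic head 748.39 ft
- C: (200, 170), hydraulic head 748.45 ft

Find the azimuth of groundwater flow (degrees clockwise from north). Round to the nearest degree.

With h = a·x + b·y + c and A as origin, the differences give:
  20·a + 130·b = -0.62
  45·a + 160·b = -0.56
Eliminate b (×160 and ×130, subtract): -2650·a = -26.400 → a = ∂h/∂x = +0.009962
Back-substitute: b = ∂h/∂y = -0.006302.
Flow direction (−∇h) has components (-0.009962 E, +0.006302 N).
Azimuth = atan2(E, N) = atan2(-0.009962, +0.006302) = 302.3° ≈ 302°.

302°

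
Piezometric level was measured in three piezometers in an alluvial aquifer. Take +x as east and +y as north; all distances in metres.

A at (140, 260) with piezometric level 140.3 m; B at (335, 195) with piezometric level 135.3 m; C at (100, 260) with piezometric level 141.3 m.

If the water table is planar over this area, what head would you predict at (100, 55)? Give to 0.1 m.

Differences from A: to B (Δx, Δy, Δh) = (195, -65, -5.0); to C = (-40, 0, +1.0).
Determinant of the coordinate differences = 195·0 − (-40)·(-65) = -2600.
∂h/∂x = [(-5.0)·0 − (+1.0)·(-65)] / -2600 = -0.02500
∂h/∂y = [195·(+1.0) − (-40)·(-5.0)] / -2600 = +0.001923
h(100, 55) = 140.3 + (-0.02500)·(-40) + (+0.001923)·(-205) = 140.3 +1.000 -0.394 = 140.906 m.

140.9 m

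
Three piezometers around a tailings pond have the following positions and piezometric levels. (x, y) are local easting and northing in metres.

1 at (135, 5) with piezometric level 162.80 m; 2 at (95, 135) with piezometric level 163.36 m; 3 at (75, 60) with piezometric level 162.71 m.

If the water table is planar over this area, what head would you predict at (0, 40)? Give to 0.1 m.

162.0 m

Taking 1 as reference: 2−1 = (-40, 130, +0.56); 3−1 = (-60, 55, -0.09).
Determinant of the coordinate differences = (-40)·55 − (-60)·130 = 5600.
∂h/∂x = [(+0.56)·55 − (-0.09)·130] / 5600 = +0.007589
∂h/∂y = [(-40)·(-0.09) − (-60)·(+0.56)] / 5600 = +0.006643
h(0, 40) = 162.80 + (+0.007589)·(-135) + (+0.006643)·(35) = 162.80 -1.025 +0.233 = 162.008 m.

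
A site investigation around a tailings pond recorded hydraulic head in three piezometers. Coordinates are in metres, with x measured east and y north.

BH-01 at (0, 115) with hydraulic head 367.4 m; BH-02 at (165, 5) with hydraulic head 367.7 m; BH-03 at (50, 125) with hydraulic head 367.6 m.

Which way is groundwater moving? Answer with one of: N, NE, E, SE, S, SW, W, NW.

With h = a·x + b·y + c and BH-01 as origin, the differences give:
  165·a + (-110)·b = +0.3
  50·a + 10·b = +0.2
Eliminate b (×10 and ×(-110), subtract): 7150·a = 25.00 → a = ∂h/∂x = +0.003497
Back-substitute: b = ∂h/∂y = +0.002517.
Flow = −∇h = (-0.003497 east, -0.002517 north), which points southwest.

SW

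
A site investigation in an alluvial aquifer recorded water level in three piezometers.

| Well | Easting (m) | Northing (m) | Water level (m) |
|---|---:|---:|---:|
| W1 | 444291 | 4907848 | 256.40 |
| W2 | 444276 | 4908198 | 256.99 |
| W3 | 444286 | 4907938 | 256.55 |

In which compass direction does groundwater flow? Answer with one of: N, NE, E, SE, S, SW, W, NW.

SW

Three-point gradient (reference W1): Δ to W2 = (-15, 350, +0.59), Δ to W3 = (-5, 90, +0.15).
∂h/∂x = +0.001500, ∂h/∂y = +0.001750 (det = 400).
Flow = −∇h = (-0.001500 east, -0.001750 north), which points southwest.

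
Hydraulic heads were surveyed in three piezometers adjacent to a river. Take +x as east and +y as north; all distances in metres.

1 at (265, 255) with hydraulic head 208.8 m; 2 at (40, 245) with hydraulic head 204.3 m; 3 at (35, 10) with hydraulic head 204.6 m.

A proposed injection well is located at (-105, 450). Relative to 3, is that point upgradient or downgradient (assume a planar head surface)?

Three-point gradient (reference 1): Δ to 2 = (-225, -10, -4.5), Δ to 3 = (-230, -245, -4.2).
∂h/∂x = +0.02008, ∂h/∂y = -0.001704 (det = 52825).
Head at (-105, 450) = 208.8 + (+0.02008)·(-370) + (-0.001704)·(195) = 201.04 m.
That is lower than the 204.6 m at 3, so the point is downgradient.

downgradient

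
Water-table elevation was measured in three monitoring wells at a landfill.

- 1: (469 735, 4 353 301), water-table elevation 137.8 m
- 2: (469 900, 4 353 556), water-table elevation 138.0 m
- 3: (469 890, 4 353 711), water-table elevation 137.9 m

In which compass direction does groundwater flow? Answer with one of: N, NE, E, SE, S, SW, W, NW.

Taking 1 as reference: 2−1 = (165, 255, +0.2); 3−1 = (155, 410, +0.1).
Determinant of the coordinate differences = 165·410 − 155·255 = 28125.
∂h/∂x = [(+0.2)·410 − (+0.1)·255] / 28125 = +0.002009
∂h/∂y = [165·(+0.1) − 155·(+0.2)] / 28125 = -0.0005156
Flow = −∇h = (-0.002009 east, +0.0005156 north), which points west.

W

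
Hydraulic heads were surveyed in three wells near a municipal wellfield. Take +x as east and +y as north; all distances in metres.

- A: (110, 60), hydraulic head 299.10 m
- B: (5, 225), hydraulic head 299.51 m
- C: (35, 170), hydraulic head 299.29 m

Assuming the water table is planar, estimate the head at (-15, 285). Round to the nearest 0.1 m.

300.0 m

Differences from A: to B (Δx, Δy, Δh) = (-105, 165, +0.41); to C = (-75, 110, +0.19).
Determinant of the coordinate differences = (-105)·110 − (-75)·165 = 825.
∂h/∂x = [(+0.41)·110 − (+0.19)·165] / 825 = +0.01667
∂h/∂y = [(-105)·(+0.19) − (-75)·(+0.41)] / 825 = +0.01309
h(-15, 285) = 299.10 + (+0.01667)·(-125) + (+0.01309)·(225) = 299.10 -2.083 +2.945 = 299.962 m.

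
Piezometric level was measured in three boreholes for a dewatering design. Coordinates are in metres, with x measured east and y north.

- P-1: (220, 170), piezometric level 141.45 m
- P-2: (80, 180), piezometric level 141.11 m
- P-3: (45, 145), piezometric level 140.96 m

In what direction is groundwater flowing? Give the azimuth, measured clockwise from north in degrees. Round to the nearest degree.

236°

With h = a·x + b·y + c and P-1 as origin, the differences give:
  (-140)·a + 10·b = -0.34
  (-175)·a + (-25)·b = -0.49
Eliminate b (×(-25) and ×10, subtract): 5250·a = 13.400 → a = ∂h/∂x = +0.002552
Back-substitute: b = ∂h/∂y = +0.001733.
Flow direction (−∇h) has components (-0.002552 E, -0.001733 N).
Azimuth = atan2(E, N) = atan2(-0.002552, -0.001733) = 235.8° ≈ 236°.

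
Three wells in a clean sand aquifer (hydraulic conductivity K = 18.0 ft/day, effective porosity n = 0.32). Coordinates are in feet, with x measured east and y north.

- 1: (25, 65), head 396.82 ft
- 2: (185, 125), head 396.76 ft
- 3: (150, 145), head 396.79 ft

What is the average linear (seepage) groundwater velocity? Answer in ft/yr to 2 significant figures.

With h = a·x + b·y + c and 1 as origin, the differences give:
  160·a + 60·b = -0.06
  125·a + 80·b = -0.03
Eliminate b (×80 and ×60, subtract): 5300·a = -3.000 → a = ∂h/∂x = -0.0005660
Back-substitute: b = ∂h/∂y = +0.0005094.
|∇h| = √(-0.0005660² + 0.0005094²) = 0.0007615
Seepage velocity v = K·i/n = 18.0 × 0.0007615 / 0.32 = 0.04283 ft/day = 15.64 ft/yr.

16 ft/yr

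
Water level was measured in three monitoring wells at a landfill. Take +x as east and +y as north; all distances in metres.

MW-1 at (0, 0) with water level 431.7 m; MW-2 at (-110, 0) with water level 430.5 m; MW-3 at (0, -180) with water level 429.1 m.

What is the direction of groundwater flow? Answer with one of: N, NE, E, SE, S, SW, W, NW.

∂h/∂x = (430.5 − 431.7) / (-110 − 0) = +0.01091
∂h/∂y = (429.1 − 431.7) / (-180 − 0) = +0.01444
Flow = −∇h = (-0.01091 east, -0.01444 north), which points southwest.

SW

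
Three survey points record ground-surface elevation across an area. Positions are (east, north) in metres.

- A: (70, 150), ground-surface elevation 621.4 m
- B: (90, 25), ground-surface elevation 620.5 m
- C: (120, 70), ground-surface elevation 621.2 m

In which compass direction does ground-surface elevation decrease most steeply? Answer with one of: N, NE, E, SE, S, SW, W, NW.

With z = a·x + b·y + c and A as origin, the differences give:
  20·a + (-125)·b = -0.9
  50·a + (-80)·b = -0.2
Eliminate b (×(-80) and ×(-125), subtract): 4650·a = 47.00 → a = ∂z/∂x = +0.01011
Back-substitute: b = ∂z/∂y = +0.008817.
Steepest decrease is along −∇f = (-0.01011 E, -0.008817 N) → southwest.

SW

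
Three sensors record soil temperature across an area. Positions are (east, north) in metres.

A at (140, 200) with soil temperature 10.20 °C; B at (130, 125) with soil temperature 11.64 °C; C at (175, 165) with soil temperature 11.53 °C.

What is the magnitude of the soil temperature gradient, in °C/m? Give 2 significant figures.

0.027 °C/m

Three-point gradient (reference A): Δ to B = (-10, -75, +1.44), Δ to C = (35, -35, +1.33).
∂T/∂x = +0.01659, ∂T/∂y = -0.02141 (det = 2975).
|∇f| = √(0.01659² + -0.02141²) = 0.02709 °C/m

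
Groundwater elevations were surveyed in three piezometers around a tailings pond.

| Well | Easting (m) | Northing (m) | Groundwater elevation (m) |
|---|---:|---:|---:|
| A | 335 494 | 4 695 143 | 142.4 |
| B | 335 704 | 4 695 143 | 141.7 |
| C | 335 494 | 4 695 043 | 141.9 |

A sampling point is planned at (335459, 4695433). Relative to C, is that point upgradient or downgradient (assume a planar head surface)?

upgradient

∂h/∂x = (141.7 − 142.4) / (335704 − 335494) = -0.003333
∂h/∂y = (141.9 − 142.4) / (4695043 − 4695143) = +0.005000
Head at (335459, 4695433) = 142.4 + (-0.003333)·(-35) + (+0.005000)·(290) = 143.97 m.
That is higher than the 141.9 m at C, so the point is upgradient.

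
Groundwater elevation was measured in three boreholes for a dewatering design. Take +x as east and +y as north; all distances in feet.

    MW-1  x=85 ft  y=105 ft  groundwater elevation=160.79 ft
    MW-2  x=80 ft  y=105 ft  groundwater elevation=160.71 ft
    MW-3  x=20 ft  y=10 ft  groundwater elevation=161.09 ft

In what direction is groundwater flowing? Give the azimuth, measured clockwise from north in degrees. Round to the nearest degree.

311°

Differences from MW-1: to MW-2 (Δx, Δy, Δh) = (-5, 0, -0.08); to MW-3 = (-65, -95, +0.30).
Solve a·Δx + b·Δy = Δh: det = (-5)·(-95) − (-65)·0 = 475.
∂h/∂x = [(-0.08)·(-95) − (+0.30)·0] / 475 = +0.01600
∂h/∂y = [(-5)·(+0.30) − (-65)·(-0.08)] / 475 = -0.01411
Flow direction (−∇h) has components (-0.01600 E, +0.01411 N).
Azimuth = atan2(E, N) = atan2(-0.01600, +0.01411) = 311.4° ≈ 311°.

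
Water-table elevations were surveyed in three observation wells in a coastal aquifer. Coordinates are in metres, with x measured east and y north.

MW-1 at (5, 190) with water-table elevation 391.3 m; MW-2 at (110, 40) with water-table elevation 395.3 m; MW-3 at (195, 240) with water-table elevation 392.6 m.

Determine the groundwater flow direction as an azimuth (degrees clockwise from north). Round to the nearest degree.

Three-point gradient (reference MW-1): Δ to MW-2 = (105, -150, +4.0), Δ to MW-3 = (190, 50, +1.3).
∂h/∂x = +0.01170, ∂h/∂y = -0.01847 (det = 33750).
Flow direction (−∇h) has components (-0.01170 E, +0.01847 N).
Azimuth = atan2(E, N) = atan2(-0.01170, +0.01847) = 327.6° ≈ 328°.

328°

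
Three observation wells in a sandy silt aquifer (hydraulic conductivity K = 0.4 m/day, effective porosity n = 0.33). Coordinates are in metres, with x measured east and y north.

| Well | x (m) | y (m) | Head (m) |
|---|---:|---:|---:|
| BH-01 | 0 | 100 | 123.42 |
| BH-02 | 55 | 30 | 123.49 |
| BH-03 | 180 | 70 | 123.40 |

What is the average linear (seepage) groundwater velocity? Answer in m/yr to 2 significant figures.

Taking BH-01 as reference: BH-02−BH-01 = (55, -70, +0.07); BH-03−BH-01 = (180, -30, -0.02).
Solve a·Δx + b·Δy = Δh: det = 55·(-30) − 180·(-70) = 10950.
∂h/∂x = [(+0.07)·(-30) − (-0.02)·(-70)] / 10950 = -0.0003196
∂h/∂y = [55·(-0.02) − 180·(+0.07)] / 10950 = -0.001251
|∇h| = √(-0.0003196² + -0.001251²) = 0.001291
Seepage velocity v = K·i/n = 0.4 × 0.001291 / 0.33 = 0.001565 m/day = 0.5716 m/yr.

0.57 m/yr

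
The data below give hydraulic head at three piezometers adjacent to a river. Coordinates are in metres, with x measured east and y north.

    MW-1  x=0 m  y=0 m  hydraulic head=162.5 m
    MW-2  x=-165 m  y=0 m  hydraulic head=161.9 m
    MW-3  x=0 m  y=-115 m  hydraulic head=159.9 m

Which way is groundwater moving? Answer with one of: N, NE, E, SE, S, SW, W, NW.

∂h/∂x = (161.9 − 162.5) / (-165 − 0) = +0.003636
∂h/∂y = (159.9 − 162.5) / (-115 − 0) = +0.02261
Flow = −∇h = (-0.003636 east, -0.02261 north), which points south.

S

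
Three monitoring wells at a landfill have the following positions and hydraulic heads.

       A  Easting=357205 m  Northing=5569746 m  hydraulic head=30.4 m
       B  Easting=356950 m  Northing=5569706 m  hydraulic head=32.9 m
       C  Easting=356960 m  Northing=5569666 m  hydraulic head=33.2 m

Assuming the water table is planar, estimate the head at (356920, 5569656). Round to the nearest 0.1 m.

33.6 m

Differences from A: to B (Δx, Δy, Δh) = (-255, -40, +2.5); to C = (-245, -80, +2.8).
Solve a·Δx + b·Δy = Δh: det = (-255)·(-80) − (-245)·(-40) = 10600.
∂h/∂x = [(+2.5)·(-80) − (+2.8)·(-40)] / 10600 = -0.008302
∂h/∂y = [(-255)·(+2.8) − (-245)·(+2.5)] / 10600 = -0.009575
h(356920, 5569656) = 30.4 + (-0.008302)·(-285) + (-0.009575)·(-90) = 30.4 +2.366 +0.862 = 33.628 m.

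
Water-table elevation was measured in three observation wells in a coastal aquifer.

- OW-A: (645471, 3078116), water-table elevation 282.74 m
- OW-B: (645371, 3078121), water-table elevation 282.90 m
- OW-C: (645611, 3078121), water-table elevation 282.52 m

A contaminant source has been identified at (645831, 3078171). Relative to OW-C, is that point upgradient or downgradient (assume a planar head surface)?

downgradient

With h = a·x + b·y + c and OW-A as origin, the differences give:
  (-100)·a + 5·b = +0.16
  140·a + 5·b = -0.22
Eliminate b (×5 and ×5, subtract): -1200·a = 1.900 → a = ∂h/∂x = -0.001583
Back-substitute: b = ∂h/∂y = +0.0003333.
Head at (645831, 3078171) = 282.74 + (-0.001583)·(360) + (+0.0003333)·(55) = 282.19 m.
That is lower than the 282.52 m at OW-C, so the point is downgradient.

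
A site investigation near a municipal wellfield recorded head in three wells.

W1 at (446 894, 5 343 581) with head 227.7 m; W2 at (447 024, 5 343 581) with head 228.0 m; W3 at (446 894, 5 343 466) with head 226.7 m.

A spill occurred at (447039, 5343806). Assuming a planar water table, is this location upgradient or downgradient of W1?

∂h/∂x = (228.0 − 227.7) / (447024 − 446894) = +0.002308
∂h/∂y = (226.7 − 227.7) / (5343466 − 5343581) = +0.008696
Head at (447039, 5343806) = 227.7 + (+0.002308)·(145) + (+0.008696)·(225) = 229.99 m.
That is higher than the 227.7 m at W1, so the point is upgradient.

upgradient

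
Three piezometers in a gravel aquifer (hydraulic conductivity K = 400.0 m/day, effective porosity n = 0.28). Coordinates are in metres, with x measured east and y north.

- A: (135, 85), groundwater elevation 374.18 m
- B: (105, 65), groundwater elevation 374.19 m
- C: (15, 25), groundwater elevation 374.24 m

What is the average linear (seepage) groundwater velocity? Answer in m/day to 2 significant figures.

2.0 m/day

Taking A as reference: B−A = (-30, -20, +0.01); C−A = (-120, -60, +0.06).
Solve a·Δx + b·Δy = Δh: det = (-30)·(-60) − (-120)·(-20) = -600.
∂h/∂x = [(+0.01)·(-60) − (+0.06)·(-20)] / -600 = -0.001000
∂h/∂y = [(-30)·(+0.06) − (-120)·(+0.01)] / -600 = +0.001000
|∇h| = √(-0.001000² + 0.001000²) = 0.001414
Seepage velocity v = K·i/n = 400.0 × 0.001414 / 0.28 = 2.02 m/day.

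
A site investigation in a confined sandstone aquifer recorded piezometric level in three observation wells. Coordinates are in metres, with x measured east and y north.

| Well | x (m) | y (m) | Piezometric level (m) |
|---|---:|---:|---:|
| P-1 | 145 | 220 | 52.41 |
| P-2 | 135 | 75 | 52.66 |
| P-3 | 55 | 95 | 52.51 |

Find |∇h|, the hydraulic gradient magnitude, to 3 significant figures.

Differences from P-1: to P-2 (Δx, Δy, Δh) = (-10, -145, +0.25); to P-3 = (-90, -125, +0.10).
Determinant of the coordinate differences = (-10)·(-125) − (-90)·(-145) = -11800.
∂h/∂x = [(+0.25)·(-125) − (+0.10)·(-145)] / -11800 = +0.001419
∂h/∂y = [(-10)·(+0.10) − (-90)·(+0.25)] / -11800 = -0.001822
|∇h| = √(0.001419² + -0.001822²) = 0.002309

0.00231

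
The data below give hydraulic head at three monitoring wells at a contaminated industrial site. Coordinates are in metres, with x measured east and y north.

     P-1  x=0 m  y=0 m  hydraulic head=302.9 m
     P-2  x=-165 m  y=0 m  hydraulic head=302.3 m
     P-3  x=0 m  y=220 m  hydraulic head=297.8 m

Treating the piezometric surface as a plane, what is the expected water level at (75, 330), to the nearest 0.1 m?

295.5 m

∂h/∂x = (302.3 − 302.9) / (-165 − 0) = +0.003636
∂h/∂y = (297.8 − 302.9) / (220 − 0) = -0.02318
h(75, 330) = 302.9 + (+0.003636)·(75) + (-0.02318)·(330) = 302.9 +0.273 -7.650 = 295.523 m.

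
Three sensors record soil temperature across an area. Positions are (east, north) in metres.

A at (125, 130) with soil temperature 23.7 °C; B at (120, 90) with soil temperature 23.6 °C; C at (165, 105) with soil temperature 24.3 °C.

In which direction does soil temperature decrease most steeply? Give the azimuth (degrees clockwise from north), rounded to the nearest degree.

Three-point gradient (reference A): Δ to B = (-5, -40, -0.1), Δ to C = (40, -25, +0.6).
∂T/∂x = +0.01536, ∂T/∂y = +0.0005797 (det = 1725).
Steepest decrease is along −∇f: components (-0.01536 E, -0.0005797 N).
Azimuth = atan2(-0.01536, -0.0005797) = 267.8° ≈ 268°.

268°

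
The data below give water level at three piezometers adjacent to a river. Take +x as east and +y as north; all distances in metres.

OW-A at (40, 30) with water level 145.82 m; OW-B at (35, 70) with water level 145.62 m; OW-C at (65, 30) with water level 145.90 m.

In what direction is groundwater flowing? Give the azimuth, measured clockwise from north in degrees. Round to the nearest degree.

325°

With h = a·x + b·y + c and OW-A as origin, the differences give:
  (-5)·a + 40·b = -0.20
  25·a + 0·b = +0.08
Eliminate b (×0 and ×40, subtract): -1000·a = -3.200 → a = ∂h/∂x = +0.003200
Back-substitute: b = ∂h/∂y = -0.004600.
Flow direction (−∇h) has components (-0.003200 E, +0.004600 N).
Azimuth = atan2(E, N) = atan2(-0.003200, +0.004600) = 325.2° ≈ 325°.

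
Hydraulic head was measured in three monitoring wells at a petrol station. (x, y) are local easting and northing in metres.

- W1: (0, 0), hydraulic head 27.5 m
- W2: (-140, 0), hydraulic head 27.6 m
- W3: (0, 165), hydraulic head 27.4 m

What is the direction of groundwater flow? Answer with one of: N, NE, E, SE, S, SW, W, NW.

∂h/∂x = (27.6 − 27.5) / (-140 − 0) = -0.0007143
∂h/∂y = (27.4 − 27.5) / (165 − 0) = -0.0006061
Flow = −∇h = (+0.0007143 east, +0.0006061 north), which points northeast.

NE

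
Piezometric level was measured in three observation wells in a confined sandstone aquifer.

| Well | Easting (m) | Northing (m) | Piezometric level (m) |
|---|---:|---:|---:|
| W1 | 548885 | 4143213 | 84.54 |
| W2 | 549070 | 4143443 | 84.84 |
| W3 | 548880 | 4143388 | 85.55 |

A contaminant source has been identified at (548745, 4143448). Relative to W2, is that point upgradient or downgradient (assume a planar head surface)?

upgradient

With h = a·x + b·y + c and W1 as origin, the differences give:
  185·a + 230·b = +0.30
  (-5)·a + 175·b = +1.01
Eliminate b (×175 and ×230, subtract): 33525·a = -179.800 → a = ∂h/∂x = -0.005363
Back-substitute: b = ∂h/∂y = +0.005618.
Head at (548745, 4143448) = 84.54 + (-0.005363)·(-140) + (+0.005618)·(235) = 86.61 m.
That is higher than the 84.84 m at W2, so the point is upgradient.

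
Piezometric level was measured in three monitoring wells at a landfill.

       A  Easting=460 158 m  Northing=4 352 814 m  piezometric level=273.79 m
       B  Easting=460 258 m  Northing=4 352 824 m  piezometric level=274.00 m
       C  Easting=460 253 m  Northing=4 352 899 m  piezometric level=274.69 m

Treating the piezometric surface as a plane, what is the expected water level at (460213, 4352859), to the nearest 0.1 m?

274.3 m

Three-point gradient (reference A): Δ to B = (100, 10, +0.21), Δ to C = (95, 85, +0.90).
∂h/∂x = +0.001172, ∂h/∂y = +0.009278 (det = 7550).
h(460213, 4352859) = 273.79 + (+0.001172)·(55) + (+0.009278)·(45) = 273.79 +0.064 +0.418 = 274.272 m.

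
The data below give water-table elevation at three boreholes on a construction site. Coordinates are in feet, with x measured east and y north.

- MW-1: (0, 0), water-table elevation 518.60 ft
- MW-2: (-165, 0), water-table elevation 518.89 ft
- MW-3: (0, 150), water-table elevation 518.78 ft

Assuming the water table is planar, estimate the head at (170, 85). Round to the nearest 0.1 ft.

518.4 ft

∂h/∂x = (518.89 − 518.60) / (-165 − 0) = -0.001758
∂h/∂y = (518.78 − 518.60) / (150 − 0) = +0.001200
h(170, 85) = 518.60 + (-0.001758)·(170) + (+0.001200)·(85) = 518.60 -0.299 +0.102 = 518.403 ft.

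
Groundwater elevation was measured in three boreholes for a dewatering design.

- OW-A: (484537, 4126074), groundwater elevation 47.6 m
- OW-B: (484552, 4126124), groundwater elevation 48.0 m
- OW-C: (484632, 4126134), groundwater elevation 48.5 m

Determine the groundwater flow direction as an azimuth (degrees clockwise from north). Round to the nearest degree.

Differences from OW-A: to OW-B (Δx, Δy, Δh) = (15, 50, +0.4); to OW-C = (95, 60, +0.9).
Determinant of the coordinate differences = 15·60 − 95·50 = -3850.
∂h/∂x = [(+0.4)·60 − (+0.9)·50] / -3850 = +0.005455
∂h/∂y = [15·(+0.9) − 95·(+0.4)] / -3850 = +0.006364
Flow direction (−∇h) has components (-0.005455 E, -0.006364 N).
Azimuth = atan2(E, N) = atan2(-0.005455, -0.006364) = 220.6° ≈ 221°.

221°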